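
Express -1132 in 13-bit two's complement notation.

1. Binary of +1132:  0010001101100
2. Invert bits:     1101110010011
3. Add 1:           1101110010100

Answer: 1101110010100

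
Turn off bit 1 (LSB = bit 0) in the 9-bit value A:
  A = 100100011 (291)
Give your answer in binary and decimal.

Mask = ~(1 << 1) = 111111101
Bit 1 of A is 1, so AND-ing with the mask clears it to 0.
  100100011
& 111111101
-----------
  100100001

Answer: 100100001 (289)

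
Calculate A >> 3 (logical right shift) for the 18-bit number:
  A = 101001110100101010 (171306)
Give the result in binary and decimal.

Logical shift right by 3: drop the bottom 3 bit(s), prepend 3 zero(s) on the left.
  101001110100101010  ->  keep [101001110100101], discard [010], prepend 000
= 000101001110100101

Answer: 000101001110100101 (21413)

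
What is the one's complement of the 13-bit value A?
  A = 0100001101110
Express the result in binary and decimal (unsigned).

Flip each bit (0->1, 1->0):
  0100001101110
  1011110010001

Answer: 1011110010001 (6033)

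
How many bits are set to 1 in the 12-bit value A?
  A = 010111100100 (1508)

010111100100
1-bits at positions (from bit 0 = LSB): 2, 5, 6, 7, 8, 10
Count = 6

Answer: 6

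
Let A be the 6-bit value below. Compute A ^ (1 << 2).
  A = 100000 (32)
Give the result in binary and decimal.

Mask = 1 << 2 = 000100
Bit 2 of A is 0; XOR with the mask flips it to 1.
  100000
^ 000100
--------
  100100

Answer: 100100 (36)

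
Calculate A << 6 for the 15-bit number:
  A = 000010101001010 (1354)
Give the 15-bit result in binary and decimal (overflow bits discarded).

Shift left by 6: drop the top 6 bit(s), append 6 zero(s) on the right.
  000010101001010  ->  discard [000010], keep [101001010], append 000000
= 101001010000000

Answer: 101001010000000 (21120)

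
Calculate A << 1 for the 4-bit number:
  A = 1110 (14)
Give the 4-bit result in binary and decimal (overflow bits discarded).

Shift left by 1: drop the top 1 bit(s), append 1 zero(s) on the right.
  1110  ->  discard [1], keep [110], append 0
= 1100

Answer: 1100 (12)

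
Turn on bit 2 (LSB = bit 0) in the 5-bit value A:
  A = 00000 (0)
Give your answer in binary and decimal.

Mask = 1 << 2 = 00100
Bit 2 of A is 0, so OR-ing with the mask flips it to 1.
  00000
| 00100
-------
  00100

Answer: 00100 (4)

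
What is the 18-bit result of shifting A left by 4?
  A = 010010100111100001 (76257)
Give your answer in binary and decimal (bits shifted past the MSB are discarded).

Shift left by 4: drop the top 4 bit(s), append 4 zero(s) on the right.
  010010100111100001  ->  discard [0100], keep [10100111100001], append 0000
= 101001111000010000

Answer: 101001111000010000 (171536)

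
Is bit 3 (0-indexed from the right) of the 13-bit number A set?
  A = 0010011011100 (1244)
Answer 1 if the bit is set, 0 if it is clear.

Bit 3 is the 4th from the right.
  0010011011100
           ^
That bit is 1.

Answer: 1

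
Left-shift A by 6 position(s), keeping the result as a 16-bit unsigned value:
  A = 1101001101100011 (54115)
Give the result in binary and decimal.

Shift left by 6: drop the top 6 bit(s), append 6 zero(s) on the right.
  1101001101100011  ->  discard [110100], keep [1101100011], append 000000
= 1101100011000000

Answer: 1101100011000000 (55488)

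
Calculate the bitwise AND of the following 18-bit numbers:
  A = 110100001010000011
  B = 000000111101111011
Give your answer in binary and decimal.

Apply & to each column (1 only where both bits are 1):
  110100001010000011
& 000000111101111011
--------------------
  000000001000000011

Answer: 000000001000000011 (515)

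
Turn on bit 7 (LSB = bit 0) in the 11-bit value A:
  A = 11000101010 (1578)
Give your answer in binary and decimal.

Mask = 1 << 7 = 00010000000
Bit 7 of A is 0, so OR-ing with the mask flips it to 1.
  11000101010
| 00010000000
-------------
  11010101010

Answer: 11010101010 (1706)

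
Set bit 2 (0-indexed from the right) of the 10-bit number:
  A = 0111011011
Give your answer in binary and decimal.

Mask = 1 << 2 = 0000000100
Bit 2 of A is 0, so OR-ing with the mask flips it to 1.
  0111011011
| 0000000100
------------
  0111011111

Answer: 0111011111 (479)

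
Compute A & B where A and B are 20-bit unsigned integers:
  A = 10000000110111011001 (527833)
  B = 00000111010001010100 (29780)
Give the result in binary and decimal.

Apply & to each column (1 only where both bits are 1):
  10000000110111011001
& 00000111010001010100
----------------------
  00000000010001010000

Answer: 00000000010001010000 (1104)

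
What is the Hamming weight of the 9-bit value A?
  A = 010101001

010101001
1-bits at positions (from bit 0 = LSB): 0, 3, 5, 7
Count = 4

Answer: 4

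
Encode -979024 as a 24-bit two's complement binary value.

1. Binary of +979024:  000011101111000001010000
2. Invert bits:     111100010000111110101111
3. Add 1:           111100010000111110110000

Answer: 111100010000111110110000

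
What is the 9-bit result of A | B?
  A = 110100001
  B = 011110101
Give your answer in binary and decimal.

Apply | to each column (1 where either bit is 1):
  110100001
| 011110101
-----------
  111110101

Answer: 111110101 (501)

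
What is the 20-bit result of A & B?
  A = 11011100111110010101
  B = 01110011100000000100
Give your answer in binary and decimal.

Apply & to each column (1 only where both bits are 1):
  11011100111110010101
& 01110011100000000100
----------------------
  01010000100000000100

Answer: 01010000100000000100 (329732)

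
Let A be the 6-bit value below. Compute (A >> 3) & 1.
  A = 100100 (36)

Bit 3 is the 4th from the right.
  100100
    ^
That bit is 0.

Answer: 0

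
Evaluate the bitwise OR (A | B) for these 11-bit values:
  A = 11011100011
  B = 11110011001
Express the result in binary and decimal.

Apply | to each column (1 where either bit is 1):
  11011100011
| 11110011001
-------------
  11111111011

Answer: 11111111011 (2043)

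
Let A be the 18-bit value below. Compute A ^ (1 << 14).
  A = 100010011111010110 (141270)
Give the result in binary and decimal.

Mask = 1 << 14 = 000100000000000000
Bit 14 of A is 0; XOR with the mask flips it to 1.
  100010011111010110
^ 000100000000000000
--------------------
  100110011111010110

Answer: 100110011111010110 (157654)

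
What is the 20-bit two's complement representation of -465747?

1. Binary of +465747:  01110001101101010011
2. Invert bits:     10001110010010101100
3. Add 1:           10001110010010101101

Answer: 10001110010010101101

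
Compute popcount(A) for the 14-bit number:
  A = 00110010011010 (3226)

00110010011010
1-bits at positions (from bit 0 = LSB): 1, 3, 4, 7, 10, 11
Count = 6

Answer: 6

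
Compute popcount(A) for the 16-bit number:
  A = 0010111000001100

0010111000001100
1-bits at positions (from bit 0 = LSB): 2, 3, 9, 10, 11, 13
Count = 6

Answer: 6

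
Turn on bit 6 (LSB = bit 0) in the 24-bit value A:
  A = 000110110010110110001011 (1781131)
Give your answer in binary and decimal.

Mask = 1 << 6 = 000000000000000001000000
Bit 6 of A is 0, so OR-ing with the mask flips it to 1.
  000110110010110110001011
| 000000000000000001000000
--------------------------
  000110110010110111001011

Answer: 000110110010110111001011 (1781195)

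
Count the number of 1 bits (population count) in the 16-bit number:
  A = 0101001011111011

0101001011111011
1-bits at positions (from bit 0 = LSB): 0, 1, 3, 4, 5, 6, 7, 9, 12, 14
Count = 10

Answer: 10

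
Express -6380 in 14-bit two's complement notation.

1. Binary of +6380:  01100011101100
2. Invert bits:     10011100010011
3. Add 1:           10011100010100

Answer: 10011100010100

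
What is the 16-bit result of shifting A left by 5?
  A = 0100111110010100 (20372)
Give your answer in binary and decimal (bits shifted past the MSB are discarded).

Shift left by 5: drop the top 5 bit(s), append 5 zero(s) on the right.
  0100111110010100  ->  discard [01001], keep [11110010100], append 00000
= 1111001010000000

Answer: 1111001010000000 (62080)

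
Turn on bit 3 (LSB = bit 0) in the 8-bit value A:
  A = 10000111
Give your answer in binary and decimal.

Mask = 1 << 3 = 00001000
Bit 3 of A is 0, so OR-ing with the mask flips it to 1.
  10000111
| 00001000
----------
  10001111

Answer: 10001111 (143)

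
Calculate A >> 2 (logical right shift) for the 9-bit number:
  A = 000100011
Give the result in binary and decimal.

Logical shift right by 2: drop the bottom 2 bit(s), prepend 2 zero(s) on the left.
  000100011  ->  keep [0001000], discard [11], prepend 00
= 000001000

Answer: 000001000 (8)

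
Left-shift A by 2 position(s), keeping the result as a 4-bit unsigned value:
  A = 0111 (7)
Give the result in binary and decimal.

Shift left by 2: drop the top 2 bit(s), append 2 zero(s) on the right.
  0111  ->  discard [01], keep [11], append 00
= 1100

Answer: 1100 (12)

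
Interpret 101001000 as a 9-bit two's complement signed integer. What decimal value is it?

MSB is 1, so the value is negative. Find the magnitude:
1. Invert bits:  010110111
2. Add 1:        010111000  = 184
3. Apply sign:   -184

Answer: -184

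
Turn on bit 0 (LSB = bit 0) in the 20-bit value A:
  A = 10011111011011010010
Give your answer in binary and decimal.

Mask = 1 << 0 = 00000000000000000001
Bit 0 of A is 0, so OR-ing with the mask flips it to 1.
  10011111011011010010
| 00000000000000000001
----------------------
  10011111011011010011

Answer: 10011111011011010011 (653011)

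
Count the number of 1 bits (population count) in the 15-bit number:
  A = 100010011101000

100010011101000
1-bits at positions (from bit 0 = LSB): 3, 5, 6, 7, 10, 14
Count = 6

Answer: 6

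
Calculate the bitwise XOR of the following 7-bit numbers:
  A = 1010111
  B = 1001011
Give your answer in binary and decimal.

Apply ^ to each column (1 where bits differ):
  1010111
^ 1001011
---------
  0011100

Answer: 0011100 (28)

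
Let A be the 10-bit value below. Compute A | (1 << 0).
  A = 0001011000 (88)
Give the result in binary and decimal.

Mask = 1 << 0 = 0000000001
Bit 0 of A is 0, so OR-ing with the mask flips it to 1.
  0001011000
| 0000000001
------------
  0001011001

Answer: 0001011001 (89)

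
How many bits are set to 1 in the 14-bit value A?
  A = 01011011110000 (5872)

01011011110000
1-bits at positions (from bit 0 = LSB): 4, 5, 6, 7, 9, 10, 12
Count = 7

Answer: 7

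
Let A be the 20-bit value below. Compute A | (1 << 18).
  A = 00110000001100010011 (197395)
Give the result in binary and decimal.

Mask = 1 << 18 = 01000000000000000000
Bit 18 of A is 0, so OR-ing with the mask flips it to 1.
  00110000001100010011
| 01000000000000000000
----------------------
  01110000001100010011

Answer: 01110000001100010011 (459539)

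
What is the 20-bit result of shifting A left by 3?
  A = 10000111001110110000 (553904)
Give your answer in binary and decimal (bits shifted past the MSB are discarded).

Shift left by 3: drop the top 3 bit(s), append 3 zero(s) on the right.
  10000111001110110000  ->  discard [100], keep [00111001110110000], append 000
= 00111001110110000000

Answer: 00111001110110000000 (236928)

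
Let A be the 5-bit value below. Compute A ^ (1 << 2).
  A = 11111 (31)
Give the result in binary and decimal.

Mask = 1 << 2 = 00100
Bit 2 of A is 1; XOR with the mask flips it to 0.
  11111
^ 00100
-------
  11011

Answer: 11011 (27)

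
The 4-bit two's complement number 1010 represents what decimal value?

MSB is 1, so the value is negative. Find the magnitude:
1. Invert bits:  0101
2. Add 1:        0110  = 6
3. Apply sign:   -6

Answer: -6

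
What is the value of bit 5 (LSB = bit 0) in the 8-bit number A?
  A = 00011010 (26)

Bit 5 is the 6th from the right.
  00011010
    ^
That bit is 0.

Answer: 0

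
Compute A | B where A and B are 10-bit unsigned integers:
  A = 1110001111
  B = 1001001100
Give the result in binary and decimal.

Apply | to each column (1 where either bit is 1):
  1110001111
| 1001001100
------------
  1111001111

Answer: 1111001111 (975)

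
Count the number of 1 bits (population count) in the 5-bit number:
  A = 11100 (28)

11100
1-bits at positions (from bit 0 = LSB): 2, 3, 4
Count = 3

Answer: 3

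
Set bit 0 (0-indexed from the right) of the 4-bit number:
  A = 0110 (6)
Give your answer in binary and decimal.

Mask = 1 << 0 = 0001
Bit 0 of A is 0, so OR-ing with the mask flips it to 1.
  0110
| 0001
------
  0111

Answer: 0111 (7)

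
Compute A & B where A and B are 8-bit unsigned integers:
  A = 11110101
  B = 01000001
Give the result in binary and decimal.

Apply & to each column (1 only where both bits are 1):
  11110101
& 01000001
----------
  01000001

Answer: 01000001 (65)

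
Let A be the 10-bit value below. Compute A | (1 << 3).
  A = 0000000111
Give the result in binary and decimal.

Mask = 1 << 3 = 0000001000
Bit 3 of A is 0, so OR-ing with the mask flips it to 1.
  0000000111
| 0000001000
------------
  0000001111

Answer: 0000001111 (15)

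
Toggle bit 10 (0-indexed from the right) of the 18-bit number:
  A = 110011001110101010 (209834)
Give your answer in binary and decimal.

Mask = 1 << 10 = 000000010000000000
Bit 10 of A is 0; XOR with the mask flips it to 1.
  110011001110101010
^ 000000010000000000
--------------------
  110011011110101010

Answer: 110011011110101010 (210858)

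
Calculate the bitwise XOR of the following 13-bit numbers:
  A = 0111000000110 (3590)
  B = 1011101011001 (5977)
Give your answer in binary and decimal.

Apply ^ to each column (1 where bits differ):
  0111000000110
^ 1011101011001
---------------
  1100101011111

Answer: 1100101011111 (6495)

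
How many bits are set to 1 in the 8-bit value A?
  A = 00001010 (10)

00001010
1-bits at positions (from bit 0 = LSB): 1, 3
Count = 2

Answer: 2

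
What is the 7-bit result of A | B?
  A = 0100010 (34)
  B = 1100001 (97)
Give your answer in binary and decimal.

Apply | to each column (1 where either bit is 1):
  0100010
| 1100001
---------
  1100011

Answer: 1100011 (99)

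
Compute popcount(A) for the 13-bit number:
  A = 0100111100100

0100111100100
1-bits at positions (from bit 0 = LSB): 2, 5, 6, 7, 8, 11
Count = 6

Answer: 6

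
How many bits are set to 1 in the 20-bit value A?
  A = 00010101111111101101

00010101111111101101
1-bits at positions (from bit 0 = LSB): 0, 2, 3, 5, 6, 7, 8, 9, 10, 11, 12, 14, 16
Count = 13

Answer: 13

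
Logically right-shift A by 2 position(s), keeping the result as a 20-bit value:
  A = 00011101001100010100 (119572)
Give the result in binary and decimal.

Logical shift right by 2: drop the bottom 2 bit(s), prepend 2 zero(s) on the left.
  00011101001100010100  ->  keep [000111010011000101], discard [00], prepend 00
= 00000111010011000101

Answer: 00000111010011000101 (29893)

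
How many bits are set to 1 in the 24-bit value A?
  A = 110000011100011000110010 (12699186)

110000011100011000110010
1-bits at positions (from bit 0 = LSB): 1, 4, 5, 9, 10, 14, 15, 16, 22, 23
Count = 10

Answer: 10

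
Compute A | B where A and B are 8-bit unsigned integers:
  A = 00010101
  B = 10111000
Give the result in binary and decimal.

Apply | to each column (1 where either bit is 1):
  00010101
| 10111000
----------
  10111101

Answer: 10111101 (189)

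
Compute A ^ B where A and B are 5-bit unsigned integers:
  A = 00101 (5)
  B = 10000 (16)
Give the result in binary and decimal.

Apply ^ to each column (1 where bits differ):
  00101
^ 10000
-------
  10101

Answer: 10101 (21)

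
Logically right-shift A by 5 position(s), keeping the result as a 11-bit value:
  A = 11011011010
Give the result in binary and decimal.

Logical shift right by 5: drop the bottom 5 bit(s), prepend 5 zero(s) on the left.
  11011011010  ->  keep [110110], discard [11010], prepend 00000
= 00000110110

Answer: 00000110110 (54)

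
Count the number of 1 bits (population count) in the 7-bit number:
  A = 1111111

1111111
1-bits at positions (from bit 0 = LSB): 0, 1, 2, 3, 4, 5, 6
Count = 7

Answer: 7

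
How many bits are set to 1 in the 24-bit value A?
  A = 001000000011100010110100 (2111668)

001000000011100010110100
1-bits at positions (from bit 0 = LSB): 2, 4, 5, 7, 11, 12, 13, 21
Count = 8

Answer: 8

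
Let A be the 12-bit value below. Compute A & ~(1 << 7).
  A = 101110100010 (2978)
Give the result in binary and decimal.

Mask = ~(1 << 7) = 111101111111
Bit 7 of A is 1, so AND-ing with the mask clears it to 0.
  101110100010
& 111101111111
--------------
  101100100010

Answer: 101100100010 (2850)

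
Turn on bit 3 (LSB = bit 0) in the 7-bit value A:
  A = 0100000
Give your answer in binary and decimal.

Mask = 1 << 3 = 0001000
Bit 3 of A is 0, so OR-ing with the mask flips it to 1.
  0100000
| 0001000
---------
  0101000

Answer: 0101000 (40)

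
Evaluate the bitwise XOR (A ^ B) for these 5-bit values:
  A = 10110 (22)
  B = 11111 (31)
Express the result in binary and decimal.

Apply ^ to each column (1 where bits differ):
  10110
^ 11111
-------
  01001

Answer: 01001 (9)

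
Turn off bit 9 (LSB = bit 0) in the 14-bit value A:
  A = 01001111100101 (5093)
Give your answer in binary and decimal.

Mask = ~(1 << 9) = 11110111111111
Bit 9 of A is 1, so AND-ing with the mask clears it to 0.
  01001111100101
& 11110111111111
----------------
  01000111100101

Answer: 01000111100101 (4581)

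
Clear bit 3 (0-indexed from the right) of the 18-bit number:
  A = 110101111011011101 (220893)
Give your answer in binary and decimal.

Mask = ~(1 << 3) = 111111111111110111
Bit 3 of A is 1, so AND-ing with the mask clears it to 0.
  110101111011011101
& 111111111111110111
--------------------
  110101111011010101

Answer: 110101111011010101 (220885)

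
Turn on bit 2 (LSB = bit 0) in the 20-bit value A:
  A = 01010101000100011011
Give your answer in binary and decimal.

Mask = 1 << 2 = 00000000000000000100
Bit 2 of A is 0, so OR-ing with the mask flips it to 1.
  01010101000100011011
| 00000000000000000100
----------------------
  01010101000100011111

Answer: 01010101000100011111 (348447)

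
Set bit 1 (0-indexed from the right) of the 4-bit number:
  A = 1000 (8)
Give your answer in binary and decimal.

Mask = 1 << 1 = 0010
Bit 1 of A is 0, so OR-ing with the mask flips it to 1.
  1000
| 0010
------
  1010

Answer: 1010 (10)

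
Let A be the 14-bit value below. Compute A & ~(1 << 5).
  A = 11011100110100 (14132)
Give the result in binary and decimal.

Mask = ~(1 << 5) = 11111111011111
Bit 5 of A is 1, so AND-ing with the mask clears it to 0.
  11011100110100
& 11111111011111
----------------
  11011100010100

Answer: 11011100010100 (14100)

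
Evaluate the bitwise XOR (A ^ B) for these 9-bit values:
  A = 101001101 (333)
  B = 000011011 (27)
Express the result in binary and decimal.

Apply ^ to each column (1 where bits differ):
  101001101
^ 000011011
-----------
  101010110

Answer: 101010110 (342)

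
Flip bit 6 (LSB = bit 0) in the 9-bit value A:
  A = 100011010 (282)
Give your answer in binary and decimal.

Mask = 1 << 6 = 001000000
Bit 6 of A is 0; XOR with the mask flips it to 1.
  100011010
^ 001000000
-----------
  101011010

Answer: 101011010 (346)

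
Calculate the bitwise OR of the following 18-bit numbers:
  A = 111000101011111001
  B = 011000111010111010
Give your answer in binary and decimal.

Apply | to each column (1 where either bit is 1):
  111000101011111001
| 011000111010111010
--------------------
  111000111011111011

Answer: 111000111011111011 (233211)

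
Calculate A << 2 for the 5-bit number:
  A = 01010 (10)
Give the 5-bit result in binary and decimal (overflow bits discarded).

Shift left by 2: drop the top 2 bit(s), append 2 zero(s) on the right.
  01010  ->  discard [01], keep [010], append 00
= 01000

Answer: 01000 (8)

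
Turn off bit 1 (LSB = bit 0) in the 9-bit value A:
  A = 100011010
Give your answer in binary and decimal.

Mask = ~(1 << 1) = 111111101
Bit 1 of A is 1, so AND-ing with the mask clears it to 0.
  100011010
& 111111101
-----------
  100011000

Answer: 100011000 (280)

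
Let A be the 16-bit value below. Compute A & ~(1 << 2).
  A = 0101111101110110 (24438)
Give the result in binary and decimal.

Mask = ~(1 << 2) = 1111111111111011
Bit 2 of A is 1, so AND-ing with the mask clears it to 0.
  0101111101110110
& 1111111111111011
------------------
  0101111101110010

Answer: 0101111101110010 (24434)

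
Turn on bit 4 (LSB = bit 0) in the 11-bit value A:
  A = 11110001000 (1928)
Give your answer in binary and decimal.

Mask = 1 << 4 = 00000010000
Bit 4 of A is 0, so OR-ing with the mask flips it to 1.
  11110001000
| 00000010000
-------------
  11110011000

Answer: 11110011000 (1944)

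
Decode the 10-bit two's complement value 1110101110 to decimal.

MSB is 1, so the value is negative. Find the magnitude:
1. Invert bits:  0001010001
2. Add 1:        0001010010  = 82
3. Apply sign:   -82

Answer: -82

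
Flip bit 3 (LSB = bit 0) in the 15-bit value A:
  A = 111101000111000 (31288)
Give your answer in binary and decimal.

Mask = 1 << 3 = 000000000001000
Bit 3 of A is 1; XOR with the mask flips it to 0.
  111101000111000
^ 000000000001000
-----------------
  111101000110000

Answer: 111101000110000 (31280)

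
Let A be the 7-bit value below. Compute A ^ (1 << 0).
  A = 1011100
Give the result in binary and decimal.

Mask = 1 << 0 = 0000001
Bit 0 of A is 0; XOR with the mask flips it to 1.
  1011100
^ 0000001
---------
  1011101

Answer: 1011101 (93)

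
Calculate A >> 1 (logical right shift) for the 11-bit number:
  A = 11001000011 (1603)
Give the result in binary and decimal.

Logical shift right by 1: drop the bottom 1 bit(s), prepend 1 zero(s) on the left.
  11001000011  ->  keep [1100100001], discard [1], prepend 0
= 01100100001

Answer: 01100100001 (801)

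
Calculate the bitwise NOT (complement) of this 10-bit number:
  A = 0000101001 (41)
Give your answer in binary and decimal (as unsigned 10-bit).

Flip each bit (0->1, 1->0):
  0000101001
  1111010110

Answer: 1111010110 (982)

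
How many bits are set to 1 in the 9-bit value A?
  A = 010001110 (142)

010001110
1-bits at positions (from bit 0 = LSB): 1, 2, 3, 7
Count = 4

Answer: 4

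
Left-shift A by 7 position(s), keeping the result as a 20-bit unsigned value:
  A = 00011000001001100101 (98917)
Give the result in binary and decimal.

Shift left by 7: drop the top 7 bit(s), append 7 zero(s) on the right.
  00011000001001100101  ->  discard [0001100], keep [0001001100101], append 0000000
= 00010011001010000000

Answer: 00010011001010000000 (78464)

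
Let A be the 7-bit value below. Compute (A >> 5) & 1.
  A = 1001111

Bit 5 is the 6th from the right.
  1001111
   ^
That bit is 0.

Answer: 0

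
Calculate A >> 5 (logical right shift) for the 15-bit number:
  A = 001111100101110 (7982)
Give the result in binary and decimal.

Logical shift right by 5: drop the bottom 5 bit(s), prepend 5 zero(s) on the left.
  001111100101110  ->  keep [0011111001], discard [01110], prepend 00000
= 000000011111001

Answer: 000000011111001 (249)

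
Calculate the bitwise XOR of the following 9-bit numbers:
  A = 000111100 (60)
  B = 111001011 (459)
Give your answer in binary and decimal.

Apply ^ to each column (1 where bits differ):
  000111100
^ 111001011
-----------
  111110111

Answer: 111110111 (503)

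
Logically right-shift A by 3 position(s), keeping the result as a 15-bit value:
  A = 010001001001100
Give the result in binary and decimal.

Logical shift right by 3: drop the bottom 3 bit(s), prepend 3 zero(s) on the left.
  010001001001100  ->  keep [010001001001], discard [100], prepend 000
= 000010001001001

Answer: 000010001001001 (1097)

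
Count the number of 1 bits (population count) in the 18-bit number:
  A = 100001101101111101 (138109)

100001101101111101
1-bits at positions (from bit 0 = LSB): 0, 2, 3, 4, 5, 6, 8, 9, 11, 12, 17
Count = 11

Answer: 11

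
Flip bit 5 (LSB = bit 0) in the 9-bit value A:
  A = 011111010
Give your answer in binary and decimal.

Mask = 1 << 5 = 000100000
Bit 5 of A is 1; XOR with the mask flips it to 0.
  011111010
^ 000100000
-----------
  011011010

Answer: 011011010 (218)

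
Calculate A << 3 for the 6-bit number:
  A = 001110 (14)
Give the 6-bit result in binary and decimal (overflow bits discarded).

Shift left by 3: drop the top 3 bit(s), append 3 zero(s) on the right.
  001110  ->  discard [001], keep [110], append 000
= 110000

Answer: 110000 (48)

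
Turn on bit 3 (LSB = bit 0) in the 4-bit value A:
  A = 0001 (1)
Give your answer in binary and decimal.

Mask = 1 << 3 = 1000
Bit 3 of A is 0, so OR-ing with the mask flips it to 1.
  0001
| 1000
------
  1001

Answer: 1001 (9)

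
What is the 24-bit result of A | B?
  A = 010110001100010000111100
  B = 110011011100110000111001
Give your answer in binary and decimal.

Apply | to each column (1 where either bit is 1):
  010110001100010000111100
| 110011011100110000111001
--------------------------
  110111011100110000111101

Answer: 110111011100110000111101 (14535741)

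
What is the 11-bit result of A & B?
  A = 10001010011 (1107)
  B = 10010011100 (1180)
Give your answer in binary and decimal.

Apply & to each column (1 only where both bits are 1):
  10001010011
& 10010011100
-------------
  10000010000

Answer: 10000010000 (1040)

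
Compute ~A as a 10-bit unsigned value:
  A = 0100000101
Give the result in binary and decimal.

Flip each bit (0->1, 1->0):
  0100000101
  1011111010

Answer: 1011111010 (762)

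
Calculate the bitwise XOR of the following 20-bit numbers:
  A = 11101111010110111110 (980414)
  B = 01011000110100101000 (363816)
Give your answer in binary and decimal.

Apply ^ to each column (1 where bits differ):
  11101111010110111110
^ 01011000110100101000
----------------------
  10110111100010010110

Answer: 10110111100010010110 (751766)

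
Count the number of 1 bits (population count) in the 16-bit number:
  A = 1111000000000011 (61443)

1111000000000011
1-bits at positions (from bit 0 = LSB): 0, 1, 12, 13, 14, 15
Count = 6

Answer: 6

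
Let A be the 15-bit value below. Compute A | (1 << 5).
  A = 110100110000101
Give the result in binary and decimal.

Mask = 1 << 5 = 000000000100000
Bit 5 of A is 0, so OR-ing with the mask flips it to 1.
  110100110000101
| 000000000100000
-----------------
  110100110100101

Answer: 110100110100101 (27045)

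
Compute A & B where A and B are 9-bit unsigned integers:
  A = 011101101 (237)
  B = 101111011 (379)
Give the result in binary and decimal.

Apply & to each column (1 only where both bits are 1):
  011101101
& 101111011
-----------
  001101001

Answer: 001101001 (105)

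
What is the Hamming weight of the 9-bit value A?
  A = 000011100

000011100
1-bits at positions (from bit 0 = LSB): 2, 3, 4
Count = 3

Answer: 3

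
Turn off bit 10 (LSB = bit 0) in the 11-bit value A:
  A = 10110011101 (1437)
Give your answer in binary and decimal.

Mask = ~(1 << 10) = 01111111111
Bit 10 of A is 1, so AND-ing with the mask clears it to 0.
  10110011101
& 01111111111
-------------
  00110011101

Answer: 00110011101 (413)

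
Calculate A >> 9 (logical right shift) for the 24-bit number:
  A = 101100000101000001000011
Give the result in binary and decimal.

Logical shift right by 9: drop the bottom 9 bit(s), prepend 9 zero(s) on the left.
  101100000101000001000011  ->  keep [101100000101000], discard [001000011], prepend 000000000
= 000000000101100000101000

Answer: 000000000101100000101000 (22568)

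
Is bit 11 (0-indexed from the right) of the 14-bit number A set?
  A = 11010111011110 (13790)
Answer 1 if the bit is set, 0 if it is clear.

Bit 11 is the 12th from the right.
  11010111011110
    ^
That bit is 0.

Answer: 0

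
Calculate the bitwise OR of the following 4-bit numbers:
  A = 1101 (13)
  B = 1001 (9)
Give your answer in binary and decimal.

Apply | to each column (1 where either bit is 1):
  1101
| 1001
------
  1101

Answer: 1101 (13)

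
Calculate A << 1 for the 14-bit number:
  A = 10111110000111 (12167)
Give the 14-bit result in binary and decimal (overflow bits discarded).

Shift left by 1: drop the top 1 bit(s), append 1 zero(s) on the right.
  10111110000111  ->  discard [1], keep [0111110000111], append 0
= 01111100001110

Answer: 01111100001110 (7950)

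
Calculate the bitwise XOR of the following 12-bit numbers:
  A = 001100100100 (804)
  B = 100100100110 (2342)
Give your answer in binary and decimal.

Apply ^ to each column (1 where bits differ):
  001100100100
^ 100100100110
--------------
  101000000010

Answer: 101000000010 (2562)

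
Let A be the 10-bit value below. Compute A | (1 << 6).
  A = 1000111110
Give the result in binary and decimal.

Mask = 1 << 6 = 0001000000
Bit 6 of A is 0, so OR-ing with the mask flips it to 1.
  1000111110
| 0001000000
------------
  1001111110

Answer: 1001111110 (638)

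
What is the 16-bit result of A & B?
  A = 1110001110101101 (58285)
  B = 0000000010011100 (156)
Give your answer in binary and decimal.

Apply & to each column (1 only where both bits are 1):
  1110001110101101
& 0000000010011100
------------------
  0000000010001100

Answer: 0000000010001100 (140)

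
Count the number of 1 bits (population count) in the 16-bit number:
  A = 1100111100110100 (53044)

1100111100110100
1-bits at positions (from bit 0 = LSB): 2, 4, 5, 8, 9, 10, 11, 14, 15
Count = 9

Answer: 9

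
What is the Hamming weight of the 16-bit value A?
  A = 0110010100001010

0110010100001010
1-bits at positions (from bit 0 = LSB): 1, 3, 8, 10, 13, 14
Count = 6

Answer: 6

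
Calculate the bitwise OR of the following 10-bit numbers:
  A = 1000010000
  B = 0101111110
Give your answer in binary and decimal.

Apply | to each column (1 where either bit is 1):
  1000010000
| 0101111110
------------
  1101111110

Answer: 1101111110 (894)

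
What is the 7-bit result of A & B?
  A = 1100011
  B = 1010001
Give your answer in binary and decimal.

Apply & to each column (1 only where both bits are 1):
  1100011
& 1010001
---------
  1000001

Answer: 1000001 (65)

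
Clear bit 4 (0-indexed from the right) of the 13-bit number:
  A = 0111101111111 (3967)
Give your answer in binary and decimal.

Mask = ~(1 << 4) = 1111111101111
Bit 4 of A is 1, so AND-ing with the mask clears it to 0.
  0111101111111
& 1111111101111
---------------
  0111101101111

Answer: 0111101101111 (3951)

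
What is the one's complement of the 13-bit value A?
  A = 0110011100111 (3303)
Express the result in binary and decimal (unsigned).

Flip each bit (0->1, 1->0):
  0110011100111
  1001100011000

Answer: 1001100011000 (4888)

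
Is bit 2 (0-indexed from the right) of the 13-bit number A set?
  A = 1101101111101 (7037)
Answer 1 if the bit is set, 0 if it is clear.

Bit 2 is the 3rd from the right.
  1101101111101
            ^
That bit is 1.

Answer: 1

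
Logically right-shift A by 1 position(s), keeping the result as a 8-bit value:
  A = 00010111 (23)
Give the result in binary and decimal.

Logical shift right by 1: drop the bottom 1 bit(s), prepend 1 zero(s) on the left.
  00010111  ->  keep [0001011], discard [1], prepend 0
= 00001011

Answer: 00001011 (11)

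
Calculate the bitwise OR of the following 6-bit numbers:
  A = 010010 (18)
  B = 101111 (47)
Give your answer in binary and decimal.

Apply | to each column (1 where either bit is 1):
  010010
| 101111
--------
  111111

Answer: 111111 (63)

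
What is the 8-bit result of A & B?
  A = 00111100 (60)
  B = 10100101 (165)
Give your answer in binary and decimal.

Apply & to each column (1 only where both bits are 1):
  00111100
& 10100101
----------
  00100100

Answer: 00100100 (36)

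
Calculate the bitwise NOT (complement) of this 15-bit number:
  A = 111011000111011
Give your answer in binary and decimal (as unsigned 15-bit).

Flip each bit (0->1, 1->0):
  111011000111011
  000100111000100

Answer: 000100111000100 (2500)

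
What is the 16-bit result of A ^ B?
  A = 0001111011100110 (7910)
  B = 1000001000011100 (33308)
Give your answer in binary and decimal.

Apply ^ to each column (1 where bits differ):
  0001111011100110
^ 1000001000011100
------------------
  1001110011111010

Answer: 1001110011111010 (40186)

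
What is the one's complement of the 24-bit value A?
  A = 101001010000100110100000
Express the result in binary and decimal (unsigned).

Flip each bit (0->1, 1->0):
  101001010000100110100000
  010110101111011001011111

Answer: 010110101111011001011111 (5961311)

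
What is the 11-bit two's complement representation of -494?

1. Binary of +494:  00111101110
2. Invert bits:     11000010001
3. Add 1:           11000010010

Answer: 11000010010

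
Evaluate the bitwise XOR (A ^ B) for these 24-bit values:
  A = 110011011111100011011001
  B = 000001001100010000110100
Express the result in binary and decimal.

Apply ^ to each column (1 where bits differ):
  110011011111100011011001
^ 000001001100010000110100
--------------------------
  110010010011110011101101

Answer: 110010010011110011101101 (13188333)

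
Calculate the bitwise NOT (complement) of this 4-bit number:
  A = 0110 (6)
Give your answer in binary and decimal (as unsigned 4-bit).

Flip each bit (0->1, 1->0):
  0110
  1001

Answer: 1001 (9)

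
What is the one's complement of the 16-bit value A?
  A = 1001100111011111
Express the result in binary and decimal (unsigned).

Flip each bit (0->1, 1->0):
  1001100111011111
  0110011000100000

Answer: 0110011000100000 (26144)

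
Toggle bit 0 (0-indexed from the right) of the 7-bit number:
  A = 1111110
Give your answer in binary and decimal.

Mask = 1 << 0 = 0000001
Bit 0 of A is 0; XOR with the mask flips it to 1.
  1111110
^ 0000001
---------
  1111111

Answer: 1111111 (127)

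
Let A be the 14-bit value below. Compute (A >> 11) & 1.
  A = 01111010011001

Bit 11 is the 12th from the right.
  01111010011001
    ^
That bit is 1.

Answer: 1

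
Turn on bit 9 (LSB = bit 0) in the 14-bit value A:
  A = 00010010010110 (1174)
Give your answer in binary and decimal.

Mask = 1 << 9 = 00001000000000
Bit 9 of A is 0, so OR-ing with the mask flips it to 1.
  00010010010110
| 00001000000000
----------------
  00011010010110

Answer: 00011010010110 (1686)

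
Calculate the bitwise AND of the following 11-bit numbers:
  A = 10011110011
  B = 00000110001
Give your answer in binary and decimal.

Apply & to each column (1 only where both bits are 1):
  10011110011
& 00000110001
-------------
  00000110001

Answer: 00000110001 (49)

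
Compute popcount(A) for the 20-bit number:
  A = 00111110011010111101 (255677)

00111110011010111101
1-bits at positions (from bit 0 = LSB): 0, 2, 3, 4, 5, 7, 9, 10, 13, 14, 15, 16, 17
Count = 13

Answer: 13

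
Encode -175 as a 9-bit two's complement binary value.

1. Binary of +175:  010101111
2. Invert bits:     101010000
3. Add 1:           101010001

Answer: 101010001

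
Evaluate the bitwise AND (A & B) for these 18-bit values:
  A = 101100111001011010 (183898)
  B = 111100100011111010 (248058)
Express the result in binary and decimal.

Apply & to each column (1 only where both bits are 1):
  101100111001011010
& 111100100011111010
--------------------
  101100100001011010

Answer: 101100100001011010 (182362)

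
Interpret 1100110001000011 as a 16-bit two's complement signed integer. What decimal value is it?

MSB is 1, so the value is negative. Find the magnitude:
1. Invert bits:  0011001110111100
2. Add 1:        0011001110111101  = 13245
3. Apply sign:   -13245

Answer: -13245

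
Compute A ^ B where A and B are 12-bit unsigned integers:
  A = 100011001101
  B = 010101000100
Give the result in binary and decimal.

Apply ^ to each column (1 where bits differ):
  100011001101
^ 010101000100
--------------
  110110001001

Answer: 110110001001 (3465)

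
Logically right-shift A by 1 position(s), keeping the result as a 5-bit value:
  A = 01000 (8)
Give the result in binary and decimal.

Logical shift right by 1: drop the bottom 1 bit(s), prepend 1 zero(s) on the left.
  01000  ->  keep [0100], discard [0], prepend 0
= 00100

Answer: 00100 (4)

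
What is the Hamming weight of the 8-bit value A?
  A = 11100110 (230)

11100110
1-bits at positions (from bit 0 = LSB): 1, 2, 5, 6, 7
Count = 5

Answer: 5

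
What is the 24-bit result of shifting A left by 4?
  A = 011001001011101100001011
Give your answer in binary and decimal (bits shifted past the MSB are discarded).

Shift left by 4: drop the top 4 bit(s), append 4 zero(s) on the right.
  011001001011101100001011  ->  discard [0110], keep [01001011101100001011], append 0000
= 010010111011000010110000

Answer: 010010111011000010110000 (4960432)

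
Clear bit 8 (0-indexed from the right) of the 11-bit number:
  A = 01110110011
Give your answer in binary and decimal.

Mask = ~(1 << 8) = 11011111111
Bit 8 of A is 1, so AND-ing with the mask clears it to 0.
  01110110011
& 11011111111
-------------
  01010110011

Answer: 01010110011 (691)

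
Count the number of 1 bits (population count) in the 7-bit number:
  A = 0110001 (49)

0110001
1-bits at positions (from bit 0 = LSB): 0, 4, 5
Count = 3

Answer: 3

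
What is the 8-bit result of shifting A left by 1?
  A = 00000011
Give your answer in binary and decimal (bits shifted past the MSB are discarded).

Shift left by 1: drop the top 1 bit(s), append 1 zero(s) on the right.
  00000011  ->  discard [0], keep [0000011], append 0
= 00000110

Answer: 00000110 (6)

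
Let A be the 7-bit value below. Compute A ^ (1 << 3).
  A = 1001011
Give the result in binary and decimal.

Mask = 1 << 3 = 0001000
Bit 3 of A is 1; XOR with the mask flips it to 0.
  1001011
^ 0001000
---------
  1000011

Answer: 1000011 (67)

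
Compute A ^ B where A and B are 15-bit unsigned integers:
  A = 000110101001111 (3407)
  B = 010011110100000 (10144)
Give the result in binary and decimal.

Apply ^ to each column (1 where bits differ):
  000110101001111
^ 010011110100000
-----------------
  010101011101111

Answer: 010101011101111 (10991)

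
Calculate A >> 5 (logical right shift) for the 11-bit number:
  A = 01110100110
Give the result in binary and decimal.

Logical shift right by 5: drop the bottom 5 bit(s), prepend 5 zero(s) on the left.
  01110100110  ->  keep [011101], discard [00110], prepend 00000
= 00000011101

Answer: 00000011101 (29)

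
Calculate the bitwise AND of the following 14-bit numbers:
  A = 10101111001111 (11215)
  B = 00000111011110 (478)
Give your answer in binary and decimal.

Apply & to each column (1 only where both bits are 1):
  10101111001111
& 00000111011110
----------------
  00000111001110

Answer: 00000111001110 (462)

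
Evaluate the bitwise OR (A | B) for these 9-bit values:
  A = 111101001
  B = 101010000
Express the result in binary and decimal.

Apply | to each column (1 where either bit is 1):
  111101001
| 101010000
-----------
  111111001

Answer: 111111001 (505)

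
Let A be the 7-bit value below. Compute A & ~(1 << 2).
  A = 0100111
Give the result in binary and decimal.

Mask = ~(1 << 2) = 1111011
Bit 2 of A is 1, so AND-ing with the mask clears it to 0.
  0100111
& 1111011
---------
  0100011

Answer: 0100011 (35)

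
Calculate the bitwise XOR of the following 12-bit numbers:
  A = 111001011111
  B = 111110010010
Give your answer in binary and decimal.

Apply ^ to each column (1 where bits differ):
  111001011111
^ 111110010010
--------------
  000111001101

Answer: 000111001101 (461)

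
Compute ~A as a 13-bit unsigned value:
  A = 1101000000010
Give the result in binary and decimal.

Flip each bit (0->1, 1->0):
  1101000000010
  0010111111101

Answer: 0010111111101 (1533)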